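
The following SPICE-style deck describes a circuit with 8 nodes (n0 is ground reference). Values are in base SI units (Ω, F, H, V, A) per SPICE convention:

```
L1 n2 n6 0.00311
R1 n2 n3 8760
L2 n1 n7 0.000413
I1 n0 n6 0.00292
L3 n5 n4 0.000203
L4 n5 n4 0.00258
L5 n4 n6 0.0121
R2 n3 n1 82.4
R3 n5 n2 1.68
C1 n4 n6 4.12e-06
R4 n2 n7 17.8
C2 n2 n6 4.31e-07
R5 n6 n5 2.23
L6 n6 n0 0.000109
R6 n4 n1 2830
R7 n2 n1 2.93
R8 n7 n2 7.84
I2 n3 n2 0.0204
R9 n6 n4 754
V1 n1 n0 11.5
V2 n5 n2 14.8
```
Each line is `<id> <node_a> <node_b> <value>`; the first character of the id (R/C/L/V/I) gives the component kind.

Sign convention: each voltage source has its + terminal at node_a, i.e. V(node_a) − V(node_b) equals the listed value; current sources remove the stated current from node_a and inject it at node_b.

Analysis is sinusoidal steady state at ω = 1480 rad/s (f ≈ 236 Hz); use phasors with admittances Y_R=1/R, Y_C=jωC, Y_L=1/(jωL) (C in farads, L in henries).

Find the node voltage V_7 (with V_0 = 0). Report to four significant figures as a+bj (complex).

Element admittances at ω=1480 rad/s:
  Y(L1) = 0.000-0.2173j S between n2,n6
  Y(R1) = 0.0001142+0.000j S between n2,n3
  Y(L2) = 0.000-1.636j S between n1,n7
  I1: injects 0.00292 A into n6 (from n0)
  Y(L3) = 0.000-3.328j S between n5,n4
  Y(L4) = 0.000-0.2619j S between n5,n4
  Y(L5) = 0.000-0.05584j S between n4,n6
  Y(R2) = 0.01214+0.000j S between n3,n1
  Y(R3) = 0.5952+0.000j S between n5,n2
  Y(C1) = 0.000+0.006098j S between n4,n6
  Y(R4) = 0.05618+0.000j S between n2,n7
  Y(C2) = 0.000+0.0006379j S between n2,n6
  Y(R5) = 0.4484+0.000j S between n6,n5
  Y(L6) = 0.000-6.199j S between n6,n0
  Y(R6) = 0.0003534+0.000j S between n4,n1
  Y(R7) = 0.3413+0.000j S between n2,n1
  Y(R8) = 0.1276+0.000j S between n7,n2
  I2: injects 0.0204 A into n2 (from n3)
  Y(R9) = 0.001326+0.000j S between n6,n4
  V1: constraint V(n1)−V(n0) = 11.5
  V2: constraint V(n5)−V(n2) = 14.8
Assemble and solve the 9×9 MNA system:
  V(n1)=11.50+0.000j  V(n2)=-0.5458+0.7862j  V(n3)=9.722+0.007326j  V(n4)=14.06+0.7840j  V(n5)=14.25+0.7862j  V(n6)=0.1060+1.017j  V(n7)=11.26-1.326j
  i(V1)=-6.301+0.6568j  i(V2)=-15.16+0.7977j

11.26-1.326j V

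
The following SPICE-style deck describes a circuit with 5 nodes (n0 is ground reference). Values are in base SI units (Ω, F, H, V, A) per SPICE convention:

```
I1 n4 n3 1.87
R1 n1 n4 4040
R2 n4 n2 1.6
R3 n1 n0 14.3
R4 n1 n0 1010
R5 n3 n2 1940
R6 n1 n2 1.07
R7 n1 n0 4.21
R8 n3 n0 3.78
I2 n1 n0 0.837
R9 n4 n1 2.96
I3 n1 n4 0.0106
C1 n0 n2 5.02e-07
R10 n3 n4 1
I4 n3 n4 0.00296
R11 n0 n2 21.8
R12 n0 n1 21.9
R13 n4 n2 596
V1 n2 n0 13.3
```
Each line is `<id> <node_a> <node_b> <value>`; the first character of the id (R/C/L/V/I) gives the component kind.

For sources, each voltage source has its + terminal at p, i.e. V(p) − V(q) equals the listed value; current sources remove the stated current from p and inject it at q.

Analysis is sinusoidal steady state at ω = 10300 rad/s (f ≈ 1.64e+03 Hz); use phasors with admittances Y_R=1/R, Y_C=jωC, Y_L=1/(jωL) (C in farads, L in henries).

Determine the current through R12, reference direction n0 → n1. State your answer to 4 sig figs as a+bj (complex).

Element admittances at ω=10300 rad/s:
  I1: injects 1.87 A into n3 (from n4)
  Y(R1) = 0.0002475+0.000j S between n1,n4
  Y(R2) = 0.6250+0.000j S between n4,n2
  Y(R3) = 0.06993+0.000j S between n1,n0
  Y(R4) = 0.0009901+0.000j S between n1,n0
  Y(R5) = 0.0005155+0.000j S between n3,n2
  Y(R6) = 0.9346+0.000j S between n1,n2
  Y(R7) = 0.2375+0.000j S between n1,n0
  Y(R8) = 0.2646+0.000j S between n3,n0
  I2: injects 0.837 A into n0 (from n1)
  Y(R9) = 0.3378+0.000j S between n4,n1
  I3: injects 0.0106 A into n4 (from n1)
  Y(C1) = 0.000+0.005171j S between n0,n2
  Y(R10) = 1.000+0.000j S between n3,n4
  I4: injects 0.00296 A into n4 (from n3)
  Y(R11) = 0.04587+0.000j S between n0,n2
  Y(R12) = 0.04566+0.000j S between n0,n1
  Y(R13) = 0.001678+0.000j S between n4,n2
  V1: constraint V(n2)−V(n0) = 13.3
Assemble and solve the 5×5 MNA system:
  V(n1)=9.071+0.000j  V(n2)=13.30+0.000j  V(n3)=8.904+0.000j  V(n4)=9.390+0.000j
  i(V1)=-7.015-0.06877j

-0.4142+0.000j A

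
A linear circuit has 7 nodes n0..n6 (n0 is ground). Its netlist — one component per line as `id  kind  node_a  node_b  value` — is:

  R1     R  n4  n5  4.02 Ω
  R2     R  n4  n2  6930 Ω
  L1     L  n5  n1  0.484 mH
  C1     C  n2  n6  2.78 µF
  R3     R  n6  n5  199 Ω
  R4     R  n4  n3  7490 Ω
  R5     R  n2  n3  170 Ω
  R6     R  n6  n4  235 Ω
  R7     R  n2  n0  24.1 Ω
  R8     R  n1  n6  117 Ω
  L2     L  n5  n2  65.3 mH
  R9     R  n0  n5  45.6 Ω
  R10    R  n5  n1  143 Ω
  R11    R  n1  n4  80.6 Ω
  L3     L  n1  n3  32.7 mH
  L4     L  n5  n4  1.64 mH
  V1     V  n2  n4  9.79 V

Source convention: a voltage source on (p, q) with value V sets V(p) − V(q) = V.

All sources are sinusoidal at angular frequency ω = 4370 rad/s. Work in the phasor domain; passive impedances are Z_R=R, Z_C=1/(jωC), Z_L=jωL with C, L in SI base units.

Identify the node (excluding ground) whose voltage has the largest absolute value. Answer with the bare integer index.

Apply KCL at each of the 6 non-ground nodes and solve the resulting linear system.
Node n1: branches {L1, R8, R10, R11, L3} → V_1 = -6.009+0.2915j
Node n2: branches {R2, C1, R5, R7, L2, V1} → V_2 = 3.174-0.1010j
Node n3: branches {R4, R5, L3} → V_3 = -2.005+4.556j
Node n4: branches {R1, R2, R4, R6, R11, L4, V1} → V_4 = -6.616-0.1010j
Node n5: branches {R1, L1, R3, L2, R9, R10, L4} → V_5 = -6.005+0.1911j
Node n6: branches {C1, R3, R6, R8} → V_6 = -3.069+4.424j
Source currents: i(V1)=-0.2175-0.01209j

4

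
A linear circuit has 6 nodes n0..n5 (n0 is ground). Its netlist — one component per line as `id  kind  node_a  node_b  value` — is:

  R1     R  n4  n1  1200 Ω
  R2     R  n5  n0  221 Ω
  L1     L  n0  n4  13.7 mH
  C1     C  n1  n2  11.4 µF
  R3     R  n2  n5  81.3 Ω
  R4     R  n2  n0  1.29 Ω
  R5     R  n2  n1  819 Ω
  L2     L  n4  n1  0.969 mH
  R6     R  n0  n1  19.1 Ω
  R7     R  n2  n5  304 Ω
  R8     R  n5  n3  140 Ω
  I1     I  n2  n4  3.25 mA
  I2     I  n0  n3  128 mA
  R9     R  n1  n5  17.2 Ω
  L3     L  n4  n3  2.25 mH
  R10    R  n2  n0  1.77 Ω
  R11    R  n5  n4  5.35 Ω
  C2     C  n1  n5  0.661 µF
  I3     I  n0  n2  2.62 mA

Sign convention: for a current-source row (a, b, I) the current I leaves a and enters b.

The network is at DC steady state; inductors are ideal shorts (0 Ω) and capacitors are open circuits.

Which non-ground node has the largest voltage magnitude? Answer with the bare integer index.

Element admittances at DC:
  Y(R1) = 0.0008333 S between n4,n1
  Y(R2) = 0.004525 S between n5,n0
  L1: short n0↔n4 (DC inductor)
  Y(C1) = 0.000 S between n1,n2
  Y(R3) = 0.01230 S between n2,n5
  Y(R4) = 0.7752 S between n2,n0
  Y(R5) = 0.001221 S between n2,n1
  L2: short n4↔n1 (DC inductor)
  Y(R6) = 0.05236 S between n0,n1
  Y(R7) = 0.003289 S between n2,n5
  Y(R8) = 0.007143 S between n5,n3
  I1: injects 0.00325 A into n4 (from n2)
  I2: injects 0.128 A into n3 (from n0)
  Y(R9) = 0.05814 S between n1,n5
  L3: short n4↔n3 (DC inductor)
  Y(R10) = 0.5650 S between n2,n0
  Y(R11) = 0.1869 S between n5,n4
  Y(C2) = 0.000 S between n1,n5
  I3: injects 0.00262 A into n2 (from n0)
Assemble and solve the 8×8 MNA system:
  V(n1)=0.000  V(n2)=-0.0004646  V(n3)=0.000  V(n4)=0.000  V(n5)=-2.660e-05
  i(L1)=-0.1312  i(L2)=2.114e-06  i(L3)=-0.1280

2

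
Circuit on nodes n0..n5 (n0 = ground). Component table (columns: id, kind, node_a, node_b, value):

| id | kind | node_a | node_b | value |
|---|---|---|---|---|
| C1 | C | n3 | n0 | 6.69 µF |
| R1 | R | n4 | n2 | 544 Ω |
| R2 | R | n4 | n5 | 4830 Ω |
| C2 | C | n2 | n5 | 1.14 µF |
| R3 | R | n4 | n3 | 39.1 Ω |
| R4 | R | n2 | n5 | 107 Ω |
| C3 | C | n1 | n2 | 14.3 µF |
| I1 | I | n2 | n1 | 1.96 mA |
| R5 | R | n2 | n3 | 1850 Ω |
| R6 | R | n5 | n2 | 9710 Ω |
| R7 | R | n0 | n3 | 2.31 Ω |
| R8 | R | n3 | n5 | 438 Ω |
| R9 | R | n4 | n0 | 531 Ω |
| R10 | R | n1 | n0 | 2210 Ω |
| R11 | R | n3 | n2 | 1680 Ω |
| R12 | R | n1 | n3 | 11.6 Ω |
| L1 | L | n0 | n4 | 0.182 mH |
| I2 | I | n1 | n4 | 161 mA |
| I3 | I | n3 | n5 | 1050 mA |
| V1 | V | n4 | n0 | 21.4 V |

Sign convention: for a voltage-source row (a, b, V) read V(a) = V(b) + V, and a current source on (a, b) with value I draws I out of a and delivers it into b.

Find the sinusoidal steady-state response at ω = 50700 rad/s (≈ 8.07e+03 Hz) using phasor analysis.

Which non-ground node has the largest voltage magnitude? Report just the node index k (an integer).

Element admittances at ω=50700 rad/s:
  Y(C1) = 0.000+0.3392j S between n3,n0
  Y(R1) = 0.001838+0.000j S between n4,n2
  Y(R2) = 0.0002070+0.000j S between n4,n5
  Y(C2) = 0.000+0.05780j S between n2,n5
  Y(R3) = 0.02558+0.000j S between n4,n3
  Y(R4) = 0.009346+0.000j S between n2,n5
  Y(C3) = 0.000+0.7250j S between n1,n2
  I1: injects 0.00196 A into n1 (from n2)
  Y(R5) = 0.0005405+0.000j S between n2,n3
  Y(R6) = 0.0001030+0.000j S between n5,n2
  Y(R7) = 0.4329+0.000j S between n0,n3
  Y(R8) = 0.002283+0.000j S between n3,n5
  Y(R9) = 0.001883+0.000j S between n4,n0
  Y(R10) = 0.0004525+0.000j S between n1,n0
  Y(R11) = 0.0005952+0.000j S between n3,n2
  Y(R12) = 0.08621+0.000j S between n1,n3
  Y(L1) = 0.000-0.1084j S between n0,n4
  I2: injects 0.161 A into n4 (from n1)
  I3: injects 1.05 A into n5 (from n3)
  V1: constraint V(n4)−V(n0) = 21.4
Assemble and solve the 6×6 MNA system:
  V(n1)=10.58+0.1451j  V(n2)=10.65-1.271j  V(n3)=0.5741-0.4115j  V(n4)=21.40+0.000j  V(n5)=14.21-18.34j
  i(V1)=-0.4332+2.303j

5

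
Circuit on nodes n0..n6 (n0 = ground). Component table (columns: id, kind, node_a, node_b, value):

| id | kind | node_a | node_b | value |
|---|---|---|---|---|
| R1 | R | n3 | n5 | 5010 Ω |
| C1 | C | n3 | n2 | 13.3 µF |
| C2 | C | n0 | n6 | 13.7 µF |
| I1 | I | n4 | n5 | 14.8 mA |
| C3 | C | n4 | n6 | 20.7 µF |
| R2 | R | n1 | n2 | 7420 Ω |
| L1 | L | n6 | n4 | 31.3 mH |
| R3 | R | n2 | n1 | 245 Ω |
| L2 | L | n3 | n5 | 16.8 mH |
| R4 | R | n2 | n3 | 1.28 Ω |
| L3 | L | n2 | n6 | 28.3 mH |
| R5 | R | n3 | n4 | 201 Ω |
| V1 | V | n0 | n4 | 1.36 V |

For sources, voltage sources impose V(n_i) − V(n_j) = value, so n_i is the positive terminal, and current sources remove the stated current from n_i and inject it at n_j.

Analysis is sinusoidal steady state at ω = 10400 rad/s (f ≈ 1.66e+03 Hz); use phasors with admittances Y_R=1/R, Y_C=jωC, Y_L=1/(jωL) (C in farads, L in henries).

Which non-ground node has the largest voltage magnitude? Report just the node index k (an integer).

Element admittances at ω=10400 rad/s:
  Y(R1) = 0.0001996+0.000j S between n3,n5
  Y(C1) = 0.000+0.1383j S between n3,n2
  Y(C2) = 0.000+0.1425j S between n0,n6
  I1: injects 0.0148 A into n5 (from n4)
  Y(C3) = 0.000+0.2153j S between n4,n6
  Y(R2) = 0.0001348+0.000j S between n1,n2
  Y(L1) = 0.000-0.003072j S between n6,n4
  Y(R3) = 0.004082+0.000j S between n2,n1
  Y(L2) = 0.000-0.005723j S between n3,n5
  Y(R4) = 0.7812+0.000j S between n2,n3
  Y(L3) = 0.000-0.003398j S between n2,n6
  Y(R5) = 0.004975+0.000j S between n3,n4
  V1: constraint V(n0)−V(n4) = 1.36
Assemble and solve the 7×7 MNA system:
  V(n1)=0.8261+1.139j  V(n2)=0.8261+1.139j  V(n3)=0.8297+1.131j  V(n4)=-1.360+0.000j  V(n5)=0.9198+3.713j  V(n6)=-0.8295-0.01101j
  i(V1)=0.001569-0.1182j

5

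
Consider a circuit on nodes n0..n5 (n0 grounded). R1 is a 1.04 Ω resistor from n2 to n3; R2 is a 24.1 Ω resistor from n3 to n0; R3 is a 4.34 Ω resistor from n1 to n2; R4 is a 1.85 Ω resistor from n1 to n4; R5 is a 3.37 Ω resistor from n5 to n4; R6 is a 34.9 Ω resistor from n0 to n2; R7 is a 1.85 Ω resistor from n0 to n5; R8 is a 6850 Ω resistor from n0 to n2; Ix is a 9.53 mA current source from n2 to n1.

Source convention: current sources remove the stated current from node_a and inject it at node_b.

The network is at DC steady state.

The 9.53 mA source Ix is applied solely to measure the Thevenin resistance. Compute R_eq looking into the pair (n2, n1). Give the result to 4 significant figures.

R_eq = 3.615 Ω

Apply KCL at each of the 5 non-ground nodes and solve the resulting linear system.
Node n1: branches {R3, R4, Ix} → V_1 = 0.01125
Node n2: branches {R1, R3, R6, R8, Ix} → V_2 = -0.02320
Node n3: branches {R1, R2} → V_3 = -0.02224
Node n4: branches {R4, R5} → V_4 = 0.008306
Node n5: branches {R5, R7} → V_5 = 0.002944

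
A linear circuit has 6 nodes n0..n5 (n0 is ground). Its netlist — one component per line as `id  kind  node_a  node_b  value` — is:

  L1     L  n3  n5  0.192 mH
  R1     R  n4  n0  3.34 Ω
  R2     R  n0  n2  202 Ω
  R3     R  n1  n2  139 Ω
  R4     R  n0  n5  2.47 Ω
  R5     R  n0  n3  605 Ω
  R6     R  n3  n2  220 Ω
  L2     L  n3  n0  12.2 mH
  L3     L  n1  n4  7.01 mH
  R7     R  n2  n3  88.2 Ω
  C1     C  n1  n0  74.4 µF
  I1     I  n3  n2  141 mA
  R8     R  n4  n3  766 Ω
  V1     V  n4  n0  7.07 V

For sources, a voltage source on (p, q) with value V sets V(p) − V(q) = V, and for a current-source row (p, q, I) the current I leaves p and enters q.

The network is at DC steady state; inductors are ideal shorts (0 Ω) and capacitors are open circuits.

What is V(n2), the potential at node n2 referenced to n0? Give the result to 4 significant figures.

6.845 V

MNA unknowns: 5 node voltages V₁..V_5 plus 4 source currents (L1, L2, L3, V1)
L1: row V3−V5=0, i_L1 at 3,5
R1: Y=0.2994 on G[4,0]
R2: Y=0.004950 on G[0,2]
R3: Y=0.007194 on G[1,2]
R4: Y=0.4049 on G[0,5]
R5: Y=0.001653 on G[0,3]
R6: Y=0.004545 on G[3,2]
L2: row V3−V0=0, i_L2 at 3,0
L3: row V1−V4=0, i_L3 at 1,4
R7: Y=0.01134 on G[2,3]
C1: Y=0.000 on G[1,0]
I1: z[3]−=0.141, z[2]+=0.141
R8: Y=0.001305 on G[4,3]
V1: row V4−V0=7.07, i_V1 at 4,0
solve → V1=7.070, V2=6.845, V3=0.000, V4=7.070, V5=0.000
aux → i_L1=0.000, i_L2=-0.02304, i_L3=-0.001616, i_V1=-2.128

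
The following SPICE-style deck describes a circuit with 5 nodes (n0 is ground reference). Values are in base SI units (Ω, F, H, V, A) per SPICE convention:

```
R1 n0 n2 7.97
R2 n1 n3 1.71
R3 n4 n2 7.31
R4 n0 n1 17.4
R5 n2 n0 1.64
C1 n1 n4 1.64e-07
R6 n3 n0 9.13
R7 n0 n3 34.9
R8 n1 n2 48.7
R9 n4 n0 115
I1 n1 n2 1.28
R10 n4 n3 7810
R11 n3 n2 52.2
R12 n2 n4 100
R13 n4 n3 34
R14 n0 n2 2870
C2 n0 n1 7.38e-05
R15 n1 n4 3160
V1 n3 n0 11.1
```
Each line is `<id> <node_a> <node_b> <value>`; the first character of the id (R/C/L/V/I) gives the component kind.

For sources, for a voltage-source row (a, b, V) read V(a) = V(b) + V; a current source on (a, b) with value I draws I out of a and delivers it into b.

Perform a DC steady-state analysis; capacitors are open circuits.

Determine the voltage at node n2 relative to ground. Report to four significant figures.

2.379 V

Element admittances at DC:
  Y(R1) = 0.1255 S between n0,n2
  Y(R2) = 0.5848 S between n1,n3
  Y(R3) = 0.1368 S between n4,n2
  Y(R4) = 0.05747 S between n0,n1
  Y(R5) = 0.6098 S between n2,n0
  Y(C1) = 0.000 S between n1,n4
  Y(R6) = 0.1095 S between n3,n0
  Y(R7) = 0.02865 S between n0,n3
  Y(R8) = 0.02053 S between n1,n2
  Y(R9) = 0.008696 S between n4,n0
  I1: injects 1.28 A into n2 (from n1)
  Y(R10) = 0.0001280 S between n4,n3
  Y(R11) = 0.01916 S between n3,n2
  Y(R12) = 0.01000 S between n2,n4
  Y(R13) = 0.02941 S between n4,n3
  Y(R14) = 0.0003484 S between n0,n2
  Y(C2) = 0.000 S between n0,n1
  Y(R15) = 0.0003165 S between n1,n4
  V1: constraint V(n3)−V(n0) = 11.1
Assemble and solve the 5×5 MNA system:
  V(n1)=7.934  V(n2)=2.379  V(n3)=11.10  V(n4)=3.667
  i(V1)=-3.772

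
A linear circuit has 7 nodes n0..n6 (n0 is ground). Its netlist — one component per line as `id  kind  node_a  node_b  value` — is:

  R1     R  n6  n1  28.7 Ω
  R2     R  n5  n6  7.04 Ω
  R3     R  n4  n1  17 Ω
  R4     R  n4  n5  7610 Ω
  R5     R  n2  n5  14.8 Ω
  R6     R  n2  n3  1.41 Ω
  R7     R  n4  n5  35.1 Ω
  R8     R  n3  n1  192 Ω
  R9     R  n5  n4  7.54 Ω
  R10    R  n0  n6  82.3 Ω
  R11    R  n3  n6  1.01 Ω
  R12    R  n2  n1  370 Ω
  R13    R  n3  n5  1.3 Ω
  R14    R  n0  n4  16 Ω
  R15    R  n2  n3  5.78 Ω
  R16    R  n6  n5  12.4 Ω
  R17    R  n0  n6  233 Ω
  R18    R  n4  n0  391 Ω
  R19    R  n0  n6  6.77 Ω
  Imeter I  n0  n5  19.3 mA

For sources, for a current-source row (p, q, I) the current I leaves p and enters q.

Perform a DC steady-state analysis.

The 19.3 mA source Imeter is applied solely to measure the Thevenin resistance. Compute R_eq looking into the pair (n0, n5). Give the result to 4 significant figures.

R_eq = 5.596 Ω

MNA unknowns: 6 node voltages V₁..V_6
R1: Y=0.03484 on G[6,1]
R2: Y=0.1420 on G[5,6]
R3: Y=0.05882 on G[4,1]
R4: Y=0.0001314 on G[4,5]
R5: Y=0.06757 on G[2,5]
R6: Y=0.7092 on G[2,3]
R7: Y=0.02849 on G[4,5]
R8: Y=0.005208 on G[3,1]
R9: Y=0.1326 on G[5,4]
R10: Y=0.01215 on G[0,6]
R11: Y=0.9901 on G[3,6]
R12: Y=0.002703 on G[2,1]
R13: Y=0.7692 on G[3,5]
R14: Y=0.06250 on G[0,4]
R15: Y=0.1730 on G[2,3]
R16: Y=0.08065 on G[6,5]
R17: Y=0.004292 on G[0,6]
R18: Y=0.002558 on G[4,0]
R19: Y=0.1477 on G[0,6]
Imeter: z[0]−=0.0193, z[5]+=0.0193
solve → V1=0.08246, V2=0.09711, V3=0.09633, V4=0.07809, V5=0.1080, V6=0.08662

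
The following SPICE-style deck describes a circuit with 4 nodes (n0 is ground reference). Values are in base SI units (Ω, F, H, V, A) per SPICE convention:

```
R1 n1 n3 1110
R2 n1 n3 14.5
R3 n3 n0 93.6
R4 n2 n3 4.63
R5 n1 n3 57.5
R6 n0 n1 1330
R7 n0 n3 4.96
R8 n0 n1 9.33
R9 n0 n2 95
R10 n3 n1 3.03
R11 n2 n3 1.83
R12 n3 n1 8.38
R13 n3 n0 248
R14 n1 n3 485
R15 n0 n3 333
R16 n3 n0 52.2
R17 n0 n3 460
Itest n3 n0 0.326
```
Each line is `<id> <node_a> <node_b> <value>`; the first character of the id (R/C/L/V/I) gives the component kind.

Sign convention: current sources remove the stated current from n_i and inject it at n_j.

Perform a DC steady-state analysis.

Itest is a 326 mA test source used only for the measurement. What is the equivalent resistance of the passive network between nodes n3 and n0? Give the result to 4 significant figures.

Apply KCL at each of the 3 non-ground nodes and solve the resulting linear system.
Node n1: branches {R1, R2, R5, R6, R8, R10, R12, R14} → V_1 = -0.7965
Node n2: branches {R4, R9, R11} → V_2 = -0.9431
Node n3: branches {R1, R2, R3, R4, R5, R7, R10, R11, R12, R13, R14, R15, R16, R17, Itest} → V_3 = -0.9561

R_eq = 2.933 Ω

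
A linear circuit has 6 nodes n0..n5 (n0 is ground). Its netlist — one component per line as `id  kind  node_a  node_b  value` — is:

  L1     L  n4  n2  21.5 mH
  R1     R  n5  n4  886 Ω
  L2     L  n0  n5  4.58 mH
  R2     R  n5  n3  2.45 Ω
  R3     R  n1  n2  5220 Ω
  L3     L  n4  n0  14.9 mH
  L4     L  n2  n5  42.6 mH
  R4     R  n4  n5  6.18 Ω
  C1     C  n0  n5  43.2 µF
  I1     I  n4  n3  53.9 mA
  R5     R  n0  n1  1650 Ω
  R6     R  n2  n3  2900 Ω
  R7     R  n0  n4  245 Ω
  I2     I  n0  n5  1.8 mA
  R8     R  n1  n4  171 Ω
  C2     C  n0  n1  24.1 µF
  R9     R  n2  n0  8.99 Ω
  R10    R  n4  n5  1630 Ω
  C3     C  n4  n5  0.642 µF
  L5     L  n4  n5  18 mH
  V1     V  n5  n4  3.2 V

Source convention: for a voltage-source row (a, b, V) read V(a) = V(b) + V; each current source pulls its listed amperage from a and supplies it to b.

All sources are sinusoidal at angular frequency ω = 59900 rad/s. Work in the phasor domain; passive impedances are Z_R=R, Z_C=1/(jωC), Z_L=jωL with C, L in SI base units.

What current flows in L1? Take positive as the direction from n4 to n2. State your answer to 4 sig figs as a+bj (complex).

MNA unknowns: 5 node voltages V₁..V_5 plus 1 source current (V1)
L1: Y=0.000-0.0007765j on G[4,2]
R1: Y=0.001129+0.000j on G[5,4]
L2: Y=0.000-0.003645j on G[0,5]
R2: Y=0.4082+0.000j on G[5,3]
R3: Y=0.0001916+0.000j on G[1,2]
L3: Y=0.000-0.001120j on G[4,0]
L4: Y=0.000-0.0003919j on G[2,5]
R4: Y=0.1618+0.000j on G[4,5]
C1: Y=0.000+2.588j on G[0,5]
I1: z[4]−=0.0539, z[3]+=0.0539
R5: Y=0.0006061+0.000j on G[0,1]
R6: Y=0.0003448+0.000j on G[2,3]
R7: Y=0.004082+0.000j on G[0,4]
I2: z[0]−=0.0018, z[5]+=0.0018
R8: Y=0.005848+0.000j on G[1,4]
C2: Y=0.000+1.444j on G[0,1]
R9: Y=0.1112+0.000j on G[2,0]
R10: Y=0.0006135+0.000j on G[4,5]
C3: Y=0.000+0.03846j on G[4,5]
L5: Y=0.000-0.0009275j on G[4,5]
V1: row V5−V4=3.2, i_V1 at 5,4
solve → V1=-0.0001095+0.01297j, V2=3.148e-05+0.02224j, V3=0.1297-0.01298j, V4=-3.202-0.01301j, V5=-0.002267-0.01301j
aux → i_V1=-0.5013-0.1142j

-2.737e-05+0.002487j A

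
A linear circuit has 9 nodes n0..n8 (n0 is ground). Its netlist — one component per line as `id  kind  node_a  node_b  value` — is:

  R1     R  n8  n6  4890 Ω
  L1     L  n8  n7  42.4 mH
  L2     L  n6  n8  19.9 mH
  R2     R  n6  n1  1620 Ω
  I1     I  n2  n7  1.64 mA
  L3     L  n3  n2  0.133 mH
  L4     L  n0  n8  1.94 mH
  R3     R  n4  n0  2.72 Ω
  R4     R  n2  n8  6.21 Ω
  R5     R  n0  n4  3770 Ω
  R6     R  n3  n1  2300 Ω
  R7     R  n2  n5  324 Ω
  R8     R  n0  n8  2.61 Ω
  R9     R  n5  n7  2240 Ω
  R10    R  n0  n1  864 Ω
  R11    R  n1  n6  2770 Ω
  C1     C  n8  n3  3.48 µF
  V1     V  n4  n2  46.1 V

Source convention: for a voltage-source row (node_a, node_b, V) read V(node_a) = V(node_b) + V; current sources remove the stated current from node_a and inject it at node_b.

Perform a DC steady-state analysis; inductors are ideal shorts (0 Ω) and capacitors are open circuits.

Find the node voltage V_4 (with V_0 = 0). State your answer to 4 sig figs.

14.08 V

Element admittances at DC:
  Y(R1) = 0.0002045 S between n8,n6
  L1: short n8↔n7 (DC inductor)
  L2: short n6↔n8 (DC inductor)
  Y(R2) = 0.0006173 S between n6,n1
  I1: injects 0.00164 A into n7 (from n2)
  L3: short n3↔n2 (DC inductor)
  L4: short n0↔n8 (DC inductor)
  Y(R3) = 0.3676 S between n4,n0
  Y(R4) = 0.1610 S between n2,n8
  Y(R5) = 0.0002653 S between n0,n4
  Y(R6) = 0.0004348 S between n3,n1
  Y(R7) = 0.003086 S between n2,n5
  Y(R8) = 0.3831 S between n0,n8
  Y(R9) = 0.0004464 S between n5,n7
  Y(R10) = 0.001157 S between n0,n1
  Y(R11) = 0.0003610 S between n1,n6
  Y(C1) = 0.000 S between n8,n3
  V1: constraint V(n4)−V(n2) = 46.1
Assemble and solve the 13×13 MNA system:
  V(n1)=-5.417  V(n2)=-32.02  V(n3)=-32.02  V(n4)=14.08  V(n5)=-27.98  V(n6)=0.000  V(n7)=0.000  V(n8)=0.000
  i(L1)=0.01085  i(L2)=-0.005299  i(L3)=0.01157  i(L4)=5.173  i(V1)=-5.179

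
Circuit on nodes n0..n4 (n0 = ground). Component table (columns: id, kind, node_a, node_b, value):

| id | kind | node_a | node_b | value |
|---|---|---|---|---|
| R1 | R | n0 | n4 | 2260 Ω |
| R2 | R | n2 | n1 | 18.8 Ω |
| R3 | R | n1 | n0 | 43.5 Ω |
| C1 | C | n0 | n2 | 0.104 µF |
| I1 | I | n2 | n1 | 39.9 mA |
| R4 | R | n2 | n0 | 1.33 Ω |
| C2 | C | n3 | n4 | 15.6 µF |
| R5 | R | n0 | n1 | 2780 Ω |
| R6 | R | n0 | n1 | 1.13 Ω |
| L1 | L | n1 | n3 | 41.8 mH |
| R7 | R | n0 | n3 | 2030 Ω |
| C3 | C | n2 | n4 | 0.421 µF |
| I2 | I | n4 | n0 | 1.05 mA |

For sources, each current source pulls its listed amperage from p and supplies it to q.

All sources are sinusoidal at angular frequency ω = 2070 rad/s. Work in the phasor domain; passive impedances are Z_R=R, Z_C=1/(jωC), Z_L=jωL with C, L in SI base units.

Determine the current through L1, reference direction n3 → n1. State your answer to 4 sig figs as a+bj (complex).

-0.001140+4.571e-06j A

Apply KCL at each of the 4 non-ground nodes and solve the resulting linear system.
Node n1: branches {R2, R3, I1, R5, R6, L1} → V_1 = 0.03771+1.046e-05j
Node n2: branches {R2, C1, I1, R4, C3} → V_2 = -0.04700+0.0001031j
Node n3: branches {C2, L1, R7} → V_3 = 0.03732-0.09864j
Node n4: branches {R1, C2, C3, I2} → V_4 = 0.03595-0.06390j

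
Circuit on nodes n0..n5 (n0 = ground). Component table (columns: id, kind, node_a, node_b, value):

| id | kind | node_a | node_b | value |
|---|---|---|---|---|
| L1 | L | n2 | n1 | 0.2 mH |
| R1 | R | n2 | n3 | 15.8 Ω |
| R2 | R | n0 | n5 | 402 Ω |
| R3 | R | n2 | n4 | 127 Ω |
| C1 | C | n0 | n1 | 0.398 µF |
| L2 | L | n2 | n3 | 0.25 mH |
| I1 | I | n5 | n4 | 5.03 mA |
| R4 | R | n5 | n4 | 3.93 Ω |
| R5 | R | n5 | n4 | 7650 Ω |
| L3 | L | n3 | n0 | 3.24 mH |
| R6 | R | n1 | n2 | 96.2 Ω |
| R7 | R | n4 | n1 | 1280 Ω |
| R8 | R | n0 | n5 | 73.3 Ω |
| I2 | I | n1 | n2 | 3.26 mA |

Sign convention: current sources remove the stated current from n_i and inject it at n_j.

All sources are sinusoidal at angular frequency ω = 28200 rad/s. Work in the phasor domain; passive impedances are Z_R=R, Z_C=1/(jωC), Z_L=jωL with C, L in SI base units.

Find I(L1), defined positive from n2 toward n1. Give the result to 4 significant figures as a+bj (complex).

MNA unknowns: 5 node voltages V₁..V_5
L1: Y=0.000-0.1773j on G[2,1]
R1: Y=0.06329+0.000j on G[2,3]
R2: Y=0.002488+0.000j on G[0,5]
R3: Y=0.007874+0.000j on G[2,4]
C1: Y=0.000+0.01122j on G[0,1]
L2: Y=0.000-0.1418j on G[2,3]
I1: z[5]−=0.00503, z[4]+=0.00503
R4: Y=0.2545+0.000j on G[5,4]
R5: Y=0.0001307+0.000j on G[5,4]
L3: Y=0.000-0.01094j on G[3,0]
R6: Y=0.01040+0.000j on G[1,2]
R7: Y=0.0007813+0.000j on G[4,1]
R8: Y=0.01364+0.000j on G[0,5]
I2: z[1]−=0.00326, z[2]+=0.00326
solve → V1=-0.01829-0.01006j, V2=-0.01597+0.008717j, V3=-0.01522+0.007780j, V4=0.006701+0.002551j, V5=-0.01228+0.002399j

0.003329-0.0004103j A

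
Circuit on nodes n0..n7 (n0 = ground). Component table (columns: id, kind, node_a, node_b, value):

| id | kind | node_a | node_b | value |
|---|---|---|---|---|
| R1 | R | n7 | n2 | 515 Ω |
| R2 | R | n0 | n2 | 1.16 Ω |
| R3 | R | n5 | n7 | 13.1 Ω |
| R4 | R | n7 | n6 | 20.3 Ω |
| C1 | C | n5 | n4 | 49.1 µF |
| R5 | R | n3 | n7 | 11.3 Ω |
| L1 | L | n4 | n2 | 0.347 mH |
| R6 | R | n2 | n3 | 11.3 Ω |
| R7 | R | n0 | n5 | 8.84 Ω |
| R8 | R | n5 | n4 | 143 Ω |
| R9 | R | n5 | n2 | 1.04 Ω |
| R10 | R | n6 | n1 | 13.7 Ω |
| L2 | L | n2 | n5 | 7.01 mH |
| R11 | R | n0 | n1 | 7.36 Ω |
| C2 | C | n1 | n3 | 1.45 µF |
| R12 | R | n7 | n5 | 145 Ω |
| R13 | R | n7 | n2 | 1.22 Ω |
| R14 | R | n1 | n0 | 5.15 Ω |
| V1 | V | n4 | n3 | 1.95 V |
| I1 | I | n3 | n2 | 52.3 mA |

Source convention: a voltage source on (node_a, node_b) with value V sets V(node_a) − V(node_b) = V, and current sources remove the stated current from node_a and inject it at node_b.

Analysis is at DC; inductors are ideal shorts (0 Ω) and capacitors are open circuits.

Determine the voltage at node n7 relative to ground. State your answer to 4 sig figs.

Element admittances at DC:
  Y(R1) = 0.001942 S between n7,n2
  Y(R2) = 0.8621 S between n0,n2
  Y(R3) = 0.07634 S between n5,n7
  Y(R4) = 0.04926 S between n7,n6
  Y(C1) = 0.000 S between n5,n4
  Y(R5) = 0.08850 S between n3,n7
  L1: short n4↔n2 (DC inductor)
  Y(R6) = 0.08850 S between n2,n3
  Y(R7) = 0.1131 S between n0,n5
  Y(R8) = 0.006993 S between n5,n4
  Y(R9) = 0.9615 S between n5,n2
  Y(R10) = 0.07299 S between n6,n1
  L2: short n2↔n5 (DC inductor)
  Y(R11) = 0.1359 S between n0,n1
  Y(C2) = 0.000 S between n1,n3
  Y(R12) = 0.006897 S between n7,n5
  Y(R13) = 0.8197 S between n7,n2
  Y(R14) = 0.1942 S between n1,n0
  V1: constraint V(n4)−V(n3) = 1.95
  I1: injects 0.0523 A into n2 (from n3)
Assemble and solve the 10×10 MNA system:
  V(n1)=-0.01348  V(n2)=0.004561  V(n3)=-1.945  V(n4)=0.004561  V(n5)=0.004561  V(n6)=-0.07440  V(n7)=-0.1647
  i(L1)=0.2779  i(L2)=0.01460  i(V1)=-0.2779

-0.1647 V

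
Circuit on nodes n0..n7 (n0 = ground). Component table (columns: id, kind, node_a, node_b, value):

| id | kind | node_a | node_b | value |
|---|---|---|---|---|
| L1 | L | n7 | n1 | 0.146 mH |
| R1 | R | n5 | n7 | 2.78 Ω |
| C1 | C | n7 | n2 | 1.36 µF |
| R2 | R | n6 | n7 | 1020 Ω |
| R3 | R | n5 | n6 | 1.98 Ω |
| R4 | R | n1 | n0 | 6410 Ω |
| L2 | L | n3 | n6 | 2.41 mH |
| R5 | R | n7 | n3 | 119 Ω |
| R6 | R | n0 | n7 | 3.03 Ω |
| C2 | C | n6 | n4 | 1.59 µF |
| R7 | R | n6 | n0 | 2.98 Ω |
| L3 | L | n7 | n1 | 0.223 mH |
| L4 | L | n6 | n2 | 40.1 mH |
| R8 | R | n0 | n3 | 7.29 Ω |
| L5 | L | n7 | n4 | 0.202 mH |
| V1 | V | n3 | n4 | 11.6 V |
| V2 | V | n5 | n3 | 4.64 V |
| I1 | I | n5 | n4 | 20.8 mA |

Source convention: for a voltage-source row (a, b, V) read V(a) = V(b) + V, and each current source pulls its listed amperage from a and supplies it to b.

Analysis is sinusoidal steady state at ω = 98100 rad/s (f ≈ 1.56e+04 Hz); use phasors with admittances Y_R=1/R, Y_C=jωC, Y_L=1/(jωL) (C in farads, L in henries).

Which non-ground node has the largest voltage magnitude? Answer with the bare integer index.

Element admittances at ω=98100 rad/s:
  Y(L1) = 0.000-0.06982j S between n7,n1
  Y(R1) = 0.3597+0.000j S between n5,n7
  Y(C1) = 0.000+0.1334j S between n7,n2
  Y(R2) = 0.0009804+0.000j S between n6,n7
  Y(R3) = 0.5051+0.000j S between n5,n6
  Y(R4) = 0.0001560+0.000j S between n1,n0
  Y(L2) = 0.000-0.004230j S between n3,n6
  Y(R5) = 0.008403+0.000j S between n7,n3
  Y(R6) = 0.3300+0.000j S between n0,n7
  Y(C2) = 0.000+0.1560j S between n6,n4
  Y(R7) = 0.3356+0.000j S between n6,n0
  Y(L3) = 0.000-0.04571j S between n7,n1
  Y(L4) = 0.000-0.0002542j S between n6,n2
  Y(R8) = 0.1372+0.000j S between n0,n3
  Y(L5) = 0.000-0.05046j S between n7,n4
  V1: constraint V(n3)−V(n4) = 11.6
  V2: constraint V(n5)−V(n3) = 4.64
  I1: injects 0.0208 A into n4 (from n5)
Assemble and solve the 9×9 MNA system:
  V(n1)=0.7890+1.680j  V(n2)=0.7874+1.689j  V(n3)=-2.958+1.096j  V(n4)=-14.56+1.096j  V(n5)=1.682+1.096j  V(n6)=0.4349-2.102j  V(n7)=0.7868+1.681j
  i(V1)=-0.5492-1.564j  i(V2)=-0.9728-1.404j

4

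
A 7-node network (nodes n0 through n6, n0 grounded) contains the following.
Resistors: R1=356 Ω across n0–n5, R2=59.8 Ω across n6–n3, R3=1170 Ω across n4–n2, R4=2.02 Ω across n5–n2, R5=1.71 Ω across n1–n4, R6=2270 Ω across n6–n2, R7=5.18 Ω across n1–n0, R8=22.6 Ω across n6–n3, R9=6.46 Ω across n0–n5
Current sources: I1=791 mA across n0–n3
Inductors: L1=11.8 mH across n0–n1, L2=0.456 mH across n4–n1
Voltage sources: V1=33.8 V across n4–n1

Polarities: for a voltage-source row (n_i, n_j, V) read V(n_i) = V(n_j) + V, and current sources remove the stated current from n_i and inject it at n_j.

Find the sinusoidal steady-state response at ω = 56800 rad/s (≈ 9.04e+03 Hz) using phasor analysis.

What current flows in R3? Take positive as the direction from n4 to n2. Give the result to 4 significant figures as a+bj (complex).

0.02297-7.769e-07j A

MNA unknowns: 6 node voltages V₁..V_6 plus 1 source current (V1)
R1: Y=0.002809+0.000j on G[0,5]
R2: Y=0.01672+0.000j on G[6,3]
R3: Y=0.0008547+0.000j on G[4,2]
R4: Y=0.4950+0.000j on G[5,2]
R5: Y=0.5848+0.000j on G[1,4]
I1: z[0]−=0.791, z[3]+=0.791
L1: Y=0.000-0.001492j on G[0,1]
R6: Y=0.0004405+0.000j on G[6,2]
R7: Y=0.1931+0.000j on G[1,0]
L2: Y=0.000-0.03861j on G[4,1]
R8: Y=0.04425+0.000j on G[6,3]
R9: Y=0.1548+0.000j on G[0,5]
V1: row V4−V1=33.8, i_V1 at 4,1
solve → V1=-0.1190-0.0009154j, V2=6.809-6.498e-06j, V3=1815-6.498e-06j, V4=33.68-0.0009154j, V5=5.165-4.929e-06j, V6=1802-6.498e-06j
aux → i_V1=-19.79+1.305j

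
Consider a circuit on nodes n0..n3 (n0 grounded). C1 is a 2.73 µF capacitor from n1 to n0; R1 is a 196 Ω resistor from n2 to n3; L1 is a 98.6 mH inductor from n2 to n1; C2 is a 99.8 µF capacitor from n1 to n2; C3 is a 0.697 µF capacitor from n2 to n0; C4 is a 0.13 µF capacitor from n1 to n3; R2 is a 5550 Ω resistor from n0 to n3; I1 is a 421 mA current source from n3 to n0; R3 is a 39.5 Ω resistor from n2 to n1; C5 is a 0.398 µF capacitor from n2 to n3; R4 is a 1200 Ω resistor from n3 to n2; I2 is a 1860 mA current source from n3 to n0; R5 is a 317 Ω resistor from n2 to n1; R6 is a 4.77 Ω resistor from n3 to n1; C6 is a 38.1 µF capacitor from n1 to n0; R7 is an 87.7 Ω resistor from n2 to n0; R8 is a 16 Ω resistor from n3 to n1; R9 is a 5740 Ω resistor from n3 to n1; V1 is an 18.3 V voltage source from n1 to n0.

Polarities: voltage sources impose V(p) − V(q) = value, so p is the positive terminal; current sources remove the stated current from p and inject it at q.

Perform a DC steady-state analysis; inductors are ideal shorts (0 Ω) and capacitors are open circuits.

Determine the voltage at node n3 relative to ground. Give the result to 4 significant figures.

10.10 V

MNA unknowns: 3 node voltages V₁..V_3 plus 2 source currents (L1, V1)
C1: Y=0.000 on G[1,0]
R1: Y=0.005102 on G[2,3]
L1: row V2−V1=0, i_L1 at 2,1
C2: Y=0.000 on G[1,2]
C3: Y=0.000 on G[2,0]
C4: Y=0.000 on G[1,3]
R2: Y=0.0001802 on G[0,3]
I1: z[3]−=0.421, z[0]+=0.421
R3: Y=0.02532 on G[2,1]
C5: Y=0.000 on G[2,3]
R4: Y=0.0008333 on G[3,2]
I2: z[3]−=1.86, z[0]+=1.86
R5: Y=0.003155 on G[2,1]
R6: Y=0.2096 on G[3,1]
C6: Y=0.000 on G[1,0]
R7: Y=0.01140 on G[2,0]
R8: Y=0.06250 on G[3,1]
R9: Y=0.0001742 on G[3,1]
V1: row V1−V0=18.3, i_V1 at 1,0
solve → V1=18.30, V2=18.30, V3=10.10
aux → i_L1=-0.2574, i_V1=-2.491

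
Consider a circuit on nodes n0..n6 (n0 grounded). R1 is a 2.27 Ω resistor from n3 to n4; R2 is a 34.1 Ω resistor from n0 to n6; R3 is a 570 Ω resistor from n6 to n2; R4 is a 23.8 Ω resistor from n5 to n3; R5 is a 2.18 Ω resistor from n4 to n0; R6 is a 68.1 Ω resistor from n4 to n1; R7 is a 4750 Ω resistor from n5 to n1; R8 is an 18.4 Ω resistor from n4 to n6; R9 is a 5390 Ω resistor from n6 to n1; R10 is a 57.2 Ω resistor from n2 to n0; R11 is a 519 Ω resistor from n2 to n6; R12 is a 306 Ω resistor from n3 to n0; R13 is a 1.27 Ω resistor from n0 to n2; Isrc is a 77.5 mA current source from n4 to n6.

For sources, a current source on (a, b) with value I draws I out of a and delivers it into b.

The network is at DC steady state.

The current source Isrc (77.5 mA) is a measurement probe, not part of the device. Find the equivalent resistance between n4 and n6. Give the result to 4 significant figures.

R_eq = 11.72 Ω

Apply KCL at each of the 6 non-ground nodes and solve the resulting linear system.
Node n1: branches {R6, R7, R9} → V_1 = -0.04936
Node n2: branches {R3, R10, R11, R13} → V_2 = 0.003860
Node n3: branches {R1, R4, R12} → V_3 = -0.06009
Node n4: branches {R1, R5, R6, R8, Isrc} → V_4 = -0.06054
Node n5: branches {R4, R7} → V_5 = -0.06004
Node n6: branches {R2, R3, R8, R9, R11, Isrc} → V_6 = 0.8478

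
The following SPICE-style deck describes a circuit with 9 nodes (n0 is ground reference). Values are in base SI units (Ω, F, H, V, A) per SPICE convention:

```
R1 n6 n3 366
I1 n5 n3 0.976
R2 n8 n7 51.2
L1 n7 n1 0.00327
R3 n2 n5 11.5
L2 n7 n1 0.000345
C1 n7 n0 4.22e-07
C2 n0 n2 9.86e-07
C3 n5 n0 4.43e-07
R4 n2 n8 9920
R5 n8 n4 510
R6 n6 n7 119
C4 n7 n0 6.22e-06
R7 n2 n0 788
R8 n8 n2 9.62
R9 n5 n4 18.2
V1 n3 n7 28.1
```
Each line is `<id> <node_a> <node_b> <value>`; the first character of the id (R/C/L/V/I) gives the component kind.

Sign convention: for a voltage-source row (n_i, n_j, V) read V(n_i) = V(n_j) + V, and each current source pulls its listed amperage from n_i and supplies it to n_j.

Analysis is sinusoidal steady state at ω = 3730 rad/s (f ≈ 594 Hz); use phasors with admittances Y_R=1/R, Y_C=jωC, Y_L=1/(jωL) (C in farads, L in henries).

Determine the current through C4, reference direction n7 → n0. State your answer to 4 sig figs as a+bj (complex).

MNA unknowns: 8 node voltages V₁..V_8 plus 1 source current (V1)
R1: Y=0.002732+0.000j on G[6,3]
I1: z[5]−=0.976, z[3]+=0.976
R2: Y=0.01953+0.000j on G[8,7]
L1: Y=0.000-0.08199j on G[7,1]
R3: Y=0.08696+0.000j on G[2,5]
L2: Y=0.000-0.7771j on G[7,1]
C1: Y=0.000+0.001574j on G[7,0]
C2: Y=0.000+0.003678j on G[0,2]
C3: Y=0.000+0.001652j on G[5,0]
R4: Y=0.0001008+0.000j on G[2,8]
R5: Y=0.001961+0.000j on G[8,4]
R6: Y=0.008403+0.000j on G[6,7]
C4: Y=0.000+0.02320j on G[7,0]
R7: Y=0.001269+0.000j on G[2,0]
R8: Y=0.1040+0.000j on G[8,2]
R9: Y=0.05495+0.000j on G[5,4]
V1: row V3−V7=28.1, i_V1 at 3,7
solve → V1=9.451-4.374j, V2=-42.97+9.807j, V3=37.55-4.374j, V4=-52.94+10.65j, V5=-53.59+10.76j, V6=16.35-4.374j, V7=9.451-4.374j, V8=-34.97+7.614j
aux → i_V1=0.9181+0.000j

0.1015+0.2193j A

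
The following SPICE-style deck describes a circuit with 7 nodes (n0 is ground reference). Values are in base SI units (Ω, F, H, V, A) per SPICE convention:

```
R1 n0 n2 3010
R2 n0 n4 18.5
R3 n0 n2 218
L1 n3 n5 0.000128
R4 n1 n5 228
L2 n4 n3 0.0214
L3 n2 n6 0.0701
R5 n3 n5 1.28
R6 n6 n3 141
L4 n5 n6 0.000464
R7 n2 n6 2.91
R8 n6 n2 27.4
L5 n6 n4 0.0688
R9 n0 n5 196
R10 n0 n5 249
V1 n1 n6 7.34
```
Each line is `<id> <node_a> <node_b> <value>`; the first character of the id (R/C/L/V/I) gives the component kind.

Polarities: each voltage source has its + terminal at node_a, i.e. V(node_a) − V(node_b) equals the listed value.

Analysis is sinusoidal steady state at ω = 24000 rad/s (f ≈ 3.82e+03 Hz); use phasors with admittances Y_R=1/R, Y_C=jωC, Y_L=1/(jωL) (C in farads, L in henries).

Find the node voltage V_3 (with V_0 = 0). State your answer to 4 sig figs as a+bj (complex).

0.01341+0.1175j V

Apply KCL at each of the 6 non-ground nodes and solve the resulting linear system.
Node n1: branches {R4, V1} → V_1 = 7.297-0.2270j
Node n2: branches {R1, R3, L3, R7, R8} → V_2 = -0.04261-0.2241j
Node n3: branches {L1, L2, R5, R6} → V_3 = 0.01341+0.1175j
Node n4: branches {R2, L2, L5} → V_4 = 0.001685+8.009e-05j
Node n5: branches {L1, R4, R5, L4, R9, R10} → V_5 = 0.01300+0.1204j
Node n6: branches {L3, R6, L4, R7, R8, L5, V1} → V_6 = -0.04315-0.2270j
Source currents: i(V1)=-0.03195+0.001524j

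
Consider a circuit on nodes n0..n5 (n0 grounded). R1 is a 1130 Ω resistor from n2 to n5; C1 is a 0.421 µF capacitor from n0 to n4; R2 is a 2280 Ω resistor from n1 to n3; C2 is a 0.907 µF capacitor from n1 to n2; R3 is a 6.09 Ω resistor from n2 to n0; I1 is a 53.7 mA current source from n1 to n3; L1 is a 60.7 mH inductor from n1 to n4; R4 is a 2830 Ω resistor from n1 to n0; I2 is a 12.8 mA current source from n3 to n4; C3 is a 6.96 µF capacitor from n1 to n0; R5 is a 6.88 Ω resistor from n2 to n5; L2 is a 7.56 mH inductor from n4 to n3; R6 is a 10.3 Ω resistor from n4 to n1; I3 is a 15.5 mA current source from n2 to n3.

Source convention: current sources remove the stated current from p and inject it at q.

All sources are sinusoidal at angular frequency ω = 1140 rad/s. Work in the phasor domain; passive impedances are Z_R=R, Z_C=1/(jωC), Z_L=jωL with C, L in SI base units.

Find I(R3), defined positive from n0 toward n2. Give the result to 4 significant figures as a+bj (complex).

MNA unknowns: 5 node voltages V₁..V_5
R1: Y=0.0008850+0.000j on G[2,5]
C1: Y=0.000+0.0004799j on G[0,4]
R2: Y=0.0004386+0.000j on G[1,3]
C2: Y=0.000+0.001034j on G[1,2]
R3: Y=0.1642+0.000j on G[2,0]
I1: z[1]−=0.0537, z[3]+=0.0537
L1: Y=0.000-0.01445j on G[1,4]
R4: Y=0.0003534+0.000j on G[1,0]
I2: z[3]−=0.0128, z[4]+=0.0128
C3: Y=0.000+0.007934j on G[1,0]
R5: Y=0.1453+0.000j on G[2,5]
L2: Y=0.000-0.1160j on G[4,3]
R6: Y=0.09709+0.000j on G[4,1]
I3: z[2]−=0.0155, z[3]+=0.0155
solve → V1=0.01738-1.645j, V2=-0.08403+0.0006386j, V3=0.7072-1.065j, V4=0.7050-1.548j, V5=-0.08403+0.0006386j

0.01380-0.0001049j A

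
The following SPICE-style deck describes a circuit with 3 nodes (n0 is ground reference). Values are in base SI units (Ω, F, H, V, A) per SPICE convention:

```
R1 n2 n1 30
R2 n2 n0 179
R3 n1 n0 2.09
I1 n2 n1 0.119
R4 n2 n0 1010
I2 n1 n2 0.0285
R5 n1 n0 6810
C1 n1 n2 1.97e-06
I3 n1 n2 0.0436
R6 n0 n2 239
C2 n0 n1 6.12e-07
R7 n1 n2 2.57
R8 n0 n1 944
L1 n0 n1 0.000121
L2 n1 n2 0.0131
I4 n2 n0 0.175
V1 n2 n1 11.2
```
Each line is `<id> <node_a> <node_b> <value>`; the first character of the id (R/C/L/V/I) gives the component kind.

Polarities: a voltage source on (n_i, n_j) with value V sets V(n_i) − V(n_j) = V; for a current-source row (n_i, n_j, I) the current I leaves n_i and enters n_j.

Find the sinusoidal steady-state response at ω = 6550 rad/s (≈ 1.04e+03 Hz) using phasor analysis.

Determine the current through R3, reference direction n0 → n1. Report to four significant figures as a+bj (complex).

0.03805+0.09758j A

Element admittances at ω=6550 rad/s:
  Y(R1) = 0.03333+0.000j S between n2,n1
  Y(R2) = 0.005587+0.000j S between n2,n0
  Y(R3) = 0.4785+0.000j S between n1,n0
  I1: injects 0.119 A into n1 (from n2)
  Y(R4) = 0.0009901+0.000j S between n2,n0
  I2: injects 0.0285 A into n2 (from n1)
  Y(R5) = 0.0001468+0.000j S between n1,n0
  Y(C1) = 0.000+0.01290j S between n1,n2
  I3: injects 0.0436 A into n2 (from n1)
  Y(R6) = 0.004184+0.000j S between n0,n2
  Y(C2) = 0.000+0.004009j S between n0,n1
  Y(R7) = 0.3891+0.000j S between n1,n2
  Y(R8) = 0.001059+0.000j S between n0,n1
  Y(L1) = 0.000-1.262j S between n0,n1
  Y(L2) = 0.000-0.01165j S between n1,n2
  I4: injects 0.175 A into n0 (from n2)
  V1: constraint V(n2)−V(n1) = 11.2
Assemble and solve the 3×3 MNA system:
  V(n1)=-0.07953-0.2040j  V(n2)=11.12-0.2040j
  i(V1)=-5.073-0.01180j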